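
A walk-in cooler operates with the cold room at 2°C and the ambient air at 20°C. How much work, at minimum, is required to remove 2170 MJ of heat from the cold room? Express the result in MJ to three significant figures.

In absolute terms T_C = 275.15 K and T_H = 293.15 K, so ΔT = 18.00 K.
The reversible limit is COP_R = T_C/ΔT = 15.29, so W_min = Q_C/COP = Q_C·ΔT/T_C.
W_min = 2170 × 18.00/275.15 = 142.0 MJ.

142 MJ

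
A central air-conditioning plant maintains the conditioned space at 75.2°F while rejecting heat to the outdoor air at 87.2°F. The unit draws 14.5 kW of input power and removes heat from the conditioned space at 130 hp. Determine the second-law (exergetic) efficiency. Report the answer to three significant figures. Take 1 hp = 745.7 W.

Converting, Q̇_C = 130.0 hp = 96.94 kW, so COP_actual = Q̇_C/Ẇ = 96.94/14.50 = 6.686.
In absolute terms T_C = 297.15 K and T_H = 303.82 K, so ΔT = 6.667 K.
COP_Carnot = T_C/ΔT = 297.15/6.667 = 44.57.
η_II = COP_actual/COP_Carnot = 6.686/44.57 = 0.1500.

0.150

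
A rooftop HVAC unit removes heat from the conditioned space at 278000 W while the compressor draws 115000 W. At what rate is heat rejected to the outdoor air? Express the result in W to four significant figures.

For a cyclic device the first law requires Q̇_H = Q̇_C + Ẇ.
Q̇_H = Q̇_C + Ẇ = 393000 W.

393000 W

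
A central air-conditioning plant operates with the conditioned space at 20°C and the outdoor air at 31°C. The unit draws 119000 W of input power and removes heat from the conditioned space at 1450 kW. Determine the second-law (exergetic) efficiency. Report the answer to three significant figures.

0.457

Converting, Q̇_C = 1450 kW = 1450000 W, so COP_actual = Q̇_C/Ẇ = 1450000/119000 = 12.18.
In absolute terms T_C = 293.15 K and T_H = 304.15 K, so ΔT = 11.00 K.
COP_Carnot = T_C/ΔT = 293.15/11.00 = 26.65.
η_II = COP_actual/COP_Carnot = 12.18/26.65 = 0.4572.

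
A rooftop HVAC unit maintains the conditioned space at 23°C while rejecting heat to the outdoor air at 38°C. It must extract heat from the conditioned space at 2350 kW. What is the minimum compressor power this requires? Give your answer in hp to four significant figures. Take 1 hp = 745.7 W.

In absolute terms T_C = 296.15 K and T_H = 311.15 K, so ΔT = 15.00 K.
COP_Carnot = T_C/ΔT = 296.15/15.00 = 19.74.
Ẇ_min = Q̇/COP_Carnot = 2350/19.74 = 119.0 kW = 159.6 hp.

159.6 hp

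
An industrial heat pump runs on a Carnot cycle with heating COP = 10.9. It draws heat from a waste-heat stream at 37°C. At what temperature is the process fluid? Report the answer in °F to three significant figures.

COP_HP = T_H/(T_H − T_C) rearranges to T_H = COP·T_C/(COP − 1).
With T_C = 310.15 K, T_H = 10.9 × 310.15/9.900 = 341.48 K.
Converting, 341.48 K = 154.99°F.

155 °F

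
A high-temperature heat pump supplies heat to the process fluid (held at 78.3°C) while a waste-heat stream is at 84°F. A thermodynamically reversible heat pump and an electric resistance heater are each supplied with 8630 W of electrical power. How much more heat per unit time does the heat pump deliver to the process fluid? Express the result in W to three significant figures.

In absolute terms T_C = 302.04 K and T_H = 351.45 K, so ΔT = 49.41 K.
COP_Carnot = T_H/ΔT = 351.45/49.41 = 7.113.
The heat pump delivers Q̇_H = COP × Ẇ = 61380 W; the resistance heater delivers Ẇ = 8630 W.
Extra = (COP − 1)·Ẇ = 52750 W.

52800 W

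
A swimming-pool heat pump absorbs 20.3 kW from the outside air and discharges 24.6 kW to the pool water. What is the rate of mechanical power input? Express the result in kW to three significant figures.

4.30 kW

For a cyclic device the first law requires Q̇_H = Q̇_C + Ẇ.
Ẇ = Q̇_H − Q̇_C = 4.300 kW.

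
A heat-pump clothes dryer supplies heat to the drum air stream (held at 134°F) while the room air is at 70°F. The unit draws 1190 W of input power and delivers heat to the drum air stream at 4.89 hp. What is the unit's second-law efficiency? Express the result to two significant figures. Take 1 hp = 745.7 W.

Converting, Q̇_H = 4.890 hp = 3646 W, so COP_actual = Q̇_H/Ẇ = 3646/1190 = 3.064.
In absolute terms T_C = 294.26 K and T_H = 329.82 K, so ΔT = 35.56 K.
COP_Carnot = T_H/ΔT = 329.82/35.56 = 9.276.
η_II = COP_actual/COP_Carnot = 3.064/9.276 = 0.3303.

0.33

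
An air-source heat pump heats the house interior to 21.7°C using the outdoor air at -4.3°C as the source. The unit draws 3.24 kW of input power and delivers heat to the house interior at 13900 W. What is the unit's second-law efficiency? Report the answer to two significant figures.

0.38

Converting, Q̇_H = 13900 W = 13.90 kW, so COP_actual = Q̇_H/Ẇ = 13.90/3.240 = 4.290.
In absolute terms T_C = 268.85 K and T_H = 294.85 K, so ΔT = 26.00 K.
COP_Carnot = T_H/ΔT = 294.85/26.00 = 11.34.
η_II = COP_actual/COP_Carnot = 4.290/11.34 = 0.3783.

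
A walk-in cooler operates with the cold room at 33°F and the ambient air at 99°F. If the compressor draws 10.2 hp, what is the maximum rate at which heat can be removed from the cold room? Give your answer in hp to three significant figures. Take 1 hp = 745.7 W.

76.1 hp

In absolute terms T_C = 273.71 K and T_H = 310.37 K, so ΔT = 36.67 K.
COP_Carnot = T_C/ΔT = 273.71/36.67 = 7.465.
Q̇_max = COP_Carnot × Ẇ = 7.465 × 10.20 hp = 76.14 hp.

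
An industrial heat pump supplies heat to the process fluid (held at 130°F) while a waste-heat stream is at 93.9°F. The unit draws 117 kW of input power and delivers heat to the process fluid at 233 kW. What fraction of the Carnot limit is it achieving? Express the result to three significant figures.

COP_actual = Q̇_H/Ẇ = 233.0/117.0 = 1.991.
In absolute terms T_C = 307.54 K and T_H = 327.59 K, so ΔT = 20.06 K.
COP_Carnot = T_H/ΔT = 327.59/20.06 = 16.33.
η_II = COP_actual/COP_Carnot = 1.991/16.33 = 0.1219.

0.122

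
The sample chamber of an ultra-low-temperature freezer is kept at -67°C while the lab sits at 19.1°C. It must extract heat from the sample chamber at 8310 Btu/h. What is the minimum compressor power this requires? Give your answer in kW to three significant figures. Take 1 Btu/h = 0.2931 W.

In absolute terms T_C = 206.15 K and T_H = 292.25 K, so ΔT = 86.10 K.
COP_Carnot = T_C/ΔT = 206.15/86.10 = 2.394.
Ẇ_min = Q̇/COP_Carnot = 8310/2.394 = 3471 Btu/h = 1.017 kW.

1.02 kW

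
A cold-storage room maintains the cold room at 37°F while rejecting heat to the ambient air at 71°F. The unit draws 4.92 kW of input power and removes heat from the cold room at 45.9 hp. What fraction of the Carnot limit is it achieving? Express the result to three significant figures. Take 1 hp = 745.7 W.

Converting, Q̇_C = 45.90 hp = 34.23 kW, so COP_actual = Q̇_C/Ẇ = 34.23/4.920 = 6.957.
In absolute terms T_C = 275.93 K and T_H = 294.82 K, so ΔT = 18.89 K.
COP_Carnot = T_C/ΔT = 275.93/18.89 = 14.61.
η_II = COP_actual/COP_Carnot = 6.957/14.61 = 0.4762.

0.476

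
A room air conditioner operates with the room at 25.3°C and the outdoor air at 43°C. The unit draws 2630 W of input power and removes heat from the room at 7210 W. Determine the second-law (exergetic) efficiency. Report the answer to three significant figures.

0.163

COP_actual = Q̇_C/Ẇ = 7210/2630 = 2.741.
In absolute terms T_C = 298.45 K and T_H = 316.15 K, so ΔT = 17.70 K.
COP_Carnot = T_C/ΔT = 298.45/17.70 = 16.86.
η_II = COP_actual/COP_Carnot = 2.741/16.86 = 0.1626.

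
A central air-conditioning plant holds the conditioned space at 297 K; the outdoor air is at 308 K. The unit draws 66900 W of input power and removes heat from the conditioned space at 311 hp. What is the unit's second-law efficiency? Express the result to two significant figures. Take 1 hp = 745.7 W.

Converting, Q̇_C = 311.0 hp = 231900 W, so COP_actual = Q̇_C/Ẇ = 231900/66900 = 3.467.
The reservoir spacing is ΔT = 308 − 297 = 11.00 K.
COP_Carnot = T_C/ΔT = 297.00/11.00 = 27.00.
η_II = COP_actual/COP_Carnot = 3.467/27.00 = 0.1284.

0.13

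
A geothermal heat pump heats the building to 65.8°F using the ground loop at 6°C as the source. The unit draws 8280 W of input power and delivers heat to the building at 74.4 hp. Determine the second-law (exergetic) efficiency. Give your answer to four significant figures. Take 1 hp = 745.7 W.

Converting, Q̇_H = 74.40 hp = 55480 W, so COP_actual = Q̇_H/Ẇ = 55480/8280 = 6.700.
In absolute terms T_C = 279.15 K and T_H = 291.93 K, so ΔT = 12.78 K.
COP_Carnot = T_H/ΔT = 291.93/12.78 = 22.85.
η_II = COP_actual/COP_Carnot = 6.700/22.85 = 0.2933.

0.2933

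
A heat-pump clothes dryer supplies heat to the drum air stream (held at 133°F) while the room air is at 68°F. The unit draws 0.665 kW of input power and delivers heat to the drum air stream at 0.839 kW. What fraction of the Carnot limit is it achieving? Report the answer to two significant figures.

COP_actual = Q̇_H/Ẇ = 0.8390/0.6650 = 1.262.
In absolute terms T_C = 293.15 K and T_H = 329.26 K, so ΔT = 36.11 K.
COP_Carnot = T_H/ΔT = 329.26/36.11 = 9.118.
η_II = COP_actual/COP_Carnot = 1.262/9.118 = 0.1384.

0.14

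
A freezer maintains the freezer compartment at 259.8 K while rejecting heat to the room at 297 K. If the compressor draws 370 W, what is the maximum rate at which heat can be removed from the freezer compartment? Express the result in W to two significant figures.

The reservoir spacing is ΔT = 297 − 259.8 = 37.20 K.
COP_Carnot = T_C/ΔT = 259.80/37.20 = 6.984.
Q̇_max = COP_Carnot × Ẇ = 6.984 × 370.0 W = 2584 W.

2600 W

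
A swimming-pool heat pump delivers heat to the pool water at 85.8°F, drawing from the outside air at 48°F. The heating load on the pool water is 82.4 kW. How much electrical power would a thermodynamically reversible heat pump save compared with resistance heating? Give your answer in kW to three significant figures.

In absolute terms T_C = 282.04 K and T_H = 303.04 K, so ΔT = 21.00 K.
COP_Carnot = T_H/ΔT = 303.04/21.00 = 14.43.
Resistance heating needs Ẇ_res = Q̇_H = 82.40 kW; the reversible heat pump needs only Ẇ_hp = Q̇_H/COP = 5.710 kW.
Saving = 82.40 − 5.710 = 76.69 kW.

76.7 kW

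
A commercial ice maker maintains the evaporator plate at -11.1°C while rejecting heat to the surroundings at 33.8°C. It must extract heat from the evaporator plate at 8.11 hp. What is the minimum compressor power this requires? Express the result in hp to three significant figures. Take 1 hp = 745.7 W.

1.39 hp

In absolute terms T_C = 262.05 K and T_H = 306.95 K, so ΔT = 44.90 K.
COP_Carnot = T_C/ΔT = 262.05/44.90 = 5.836.
Ẇ_min = Q̇/COP_Carnot = 8.110/5.836 = 1.390 hp.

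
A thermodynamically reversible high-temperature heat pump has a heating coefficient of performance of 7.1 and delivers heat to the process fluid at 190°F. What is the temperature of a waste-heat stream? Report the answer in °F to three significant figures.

98.5 °F

COP_HP = T_H/(T_H − T_C) gives T_H − T_C = T_H/COP.
With T_H = 360.93 K, T_C = 360.93 × (1 − 1/7.1) = 310.09 K.
Converting, 310.09 K = 98.50°F.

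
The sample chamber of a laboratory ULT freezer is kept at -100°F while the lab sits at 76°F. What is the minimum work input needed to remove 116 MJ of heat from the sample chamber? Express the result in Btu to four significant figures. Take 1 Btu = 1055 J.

53800 Btu

In absolute terms T_C = 199.82 K and T_H = 297.59 K, so ΔT = 97.78 K.
The reversible limit is COP_R = T_C/ΔT = 2.044, so W_min = Q_C/COP = Q_C·ΔT/T_C.
W_min = 116.0 × 97.78/199.82 = 56.76 MJ = 53800 Btu.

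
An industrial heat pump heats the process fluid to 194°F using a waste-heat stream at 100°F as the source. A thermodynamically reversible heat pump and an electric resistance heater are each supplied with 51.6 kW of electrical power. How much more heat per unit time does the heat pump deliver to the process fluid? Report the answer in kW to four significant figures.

307.2 kW

In absolute terms T_C = 310.93 K and T_H = 363.15 K, so ΔT = 52.22 K.
COP_Carnot = T_H/ΔT = 363.15/52.22 = 6.954.
The heat pump delivers Q̇_H = COP × Ẇ = 358.8 kW; the resistance heater delivers Ẇ = 51.60 kW.
Extra = (COP − 1)·Ẇ = 307.2 kW.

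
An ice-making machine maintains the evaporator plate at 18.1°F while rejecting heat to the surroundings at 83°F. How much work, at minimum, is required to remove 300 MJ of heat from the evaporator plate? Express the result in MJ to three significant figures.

40.8 MJ

In absolute terms T_C = 265.43 K and T_H = 301.48 K, so ΔT = 36.06 K.
The reversible limit is COP_R = T_C/ΔT = 7.362, so W_min = Q_C/COP = Q_C·ΔT/T_C.
W_min = 300.0 × 36.06/265.43 = 40.75 MJ.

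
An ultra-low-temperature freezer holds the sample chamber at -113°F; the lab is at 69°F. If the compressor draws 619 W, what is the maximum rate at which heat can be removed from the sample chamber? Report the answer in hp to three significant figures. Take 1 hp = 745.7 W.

1.58 hp

In absolute terms T_C = 192.59 K and T_H = 293.71 K, so ΔT = 101.1 K.
COP_Carnot = T_C/ΔT = 192.59/101.1 = 1.905.
Q̇_max = COP_Carnot × Ẇ = 1.905 × 619.0 W = 1179 W = 1.581 hp.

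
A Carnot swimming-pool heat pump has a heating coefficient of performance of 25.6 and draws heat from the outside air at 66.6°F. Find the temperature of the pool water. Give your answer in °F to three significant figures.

88.0 °F

COP_HP = T_H/(T_H − T_C) rearranges to T_H = COP·T_C/(COP − 1).
With T_C = 292.37 K, T_H = 25.6 × 292.37/24.60 = 304.26 K.
Converting, 304.26 K = 87.99°F.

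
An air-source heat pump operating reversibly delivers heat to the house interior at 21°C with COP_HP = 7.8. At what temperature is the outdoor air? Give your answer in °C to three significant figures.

-16.7 °C

COP_HP = T_H/(T_H − T_C) gives T_H − T_C = T_H/COP.
With T_H = 294.15 K, T_C = 294.15 × (1 − 1/7.8) = 256.44 K.
Converting, 256.44 K = -16.71°C.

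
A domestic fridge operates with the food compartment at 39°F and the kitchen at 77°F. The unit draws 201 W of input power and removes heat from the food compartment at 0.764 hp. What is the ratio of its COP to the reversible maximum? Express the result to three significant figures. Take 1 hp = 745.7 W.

0.216

Converting, Q̇_C = 0.7640 hp = 569.7 W, so COP_actual = Q̇_C/Ẇ = 569.7/201.0 = 2.834.
In absolute terms T_C = 277.04 K and T_H = 298.15 K, so ΔT = 21.11 K.
COP_Carnot = T_C/ΔT = 277.04/21.11 = 13.12.
η_II = COP_actual/COP_Carnot = 2.834/13.12 = 0.2160.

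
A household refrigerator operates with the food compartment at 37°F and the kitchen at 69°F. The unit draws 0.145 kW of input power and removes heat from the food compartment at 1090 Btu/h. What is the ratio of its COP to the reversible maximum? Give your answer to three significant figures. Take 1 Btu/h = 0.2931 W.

0.142

Converting, Q̇_C = 1090 Btu/h = 0.3195 kW, so COP_actual = Q̇_C/Ẇ = 0.3195/0.1450 = 2.203.
In absolute terms T_C = 275.93 K and T_H = 293.71 K, so ΔT = 17.78 K.
COP_Carnot = T_C/ΔT = 275.93/17.78 = 15.52.
η_II = COP_actual/COP_Carnot = 2.203/15.52 = 0.1420.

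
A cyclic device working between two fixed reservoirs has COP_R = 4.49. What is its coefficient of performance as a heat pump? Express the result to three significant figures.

The first law on one cycle gives Q_H = Q_C + W, so Q_H/W = Q_C/W + 1.
COP_HP = COP_R + 1 = 4.49 + 1 = 5.49.

5.49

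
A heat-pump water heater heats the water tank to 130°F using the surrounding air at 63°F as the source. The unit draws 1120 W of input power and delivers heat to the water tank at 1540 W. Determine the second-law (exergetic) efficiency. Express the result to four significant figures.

0.1562

COP_actual = Q̇_H/Ẇ = 1540/1120 = 1.375.
In absolute terms T_C = 290.37 K and T_H = 327.59 K, so ΔT = 37.22 K.
COP_Carnot = T_H/ΔT = 327.59/37.22 = 8.801.
η_II = COP_actual/COP_Carnot = 1.375/8.801 = 0.1562.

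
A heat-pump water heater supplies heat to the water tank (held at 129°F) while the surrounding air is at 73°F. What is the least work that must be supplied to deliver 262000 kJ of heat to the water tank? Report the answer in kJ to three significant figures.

In absolute terms T_C = 295.93 K and T_H = 327.04 K, so ΔT = 31.11 K.
The reversible limit is COP_HP = T_H/ΔT = 10.51, so W_min = Q_H/COP = Q_H·ΔT/T_H.
W_min = 262000 × 31.11/327.04 = 24920 kJ.

24900 kJ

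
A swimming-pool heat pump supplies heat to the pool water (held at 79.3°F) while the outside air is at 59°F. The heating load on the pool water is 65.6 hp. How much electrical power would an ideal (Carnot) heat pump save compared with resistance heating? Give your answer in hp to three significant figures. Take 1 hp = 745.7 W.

In absolute terms T_C = 288.15 K and T_H = 299.43 K, so ΔT = 11.28 K.
COP_Carnot = T_H/ΔT = 299.43/11.28 = 26.55.
Resistance heating needs Ẇ_res = Q̇_H = 65.60 hp; the reversible heat pump needs only Ẇ_hp = Q̇_H/COP = 2.471 hp.
Saving = 65.60 − 2.471 = 63.13 hp.

63.1 hp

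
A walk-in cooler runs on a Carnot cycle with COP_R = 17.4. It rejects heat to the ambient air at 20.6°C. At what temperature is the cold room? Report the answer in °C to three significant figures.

4.64 °C

For a Carnot refrigerator COP_R = T_C/(T_H − T_C), so T_C = COP·T_H/(1 + COP).
With T_H = 293.75 K, T_C = 17.4 × 293.75/18.40 = 277.79 K.
Converting, 277.79 K = 4.64°C.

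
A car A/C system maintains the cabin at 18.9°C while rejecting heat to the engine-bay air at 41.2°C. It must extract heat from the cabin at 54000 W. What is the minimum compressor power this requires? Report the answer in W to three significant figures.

In absolute terms T_C = 292.05 K and T_H = 314.35 K, so ΔT = 22.30 K.
COP_Carnot = T_C/ΔT = 292.05/22.30 = 13.10.
Ẇ_min = Q̇/COP_Carnot = 54000/13.10 = 4123 W.

4120 W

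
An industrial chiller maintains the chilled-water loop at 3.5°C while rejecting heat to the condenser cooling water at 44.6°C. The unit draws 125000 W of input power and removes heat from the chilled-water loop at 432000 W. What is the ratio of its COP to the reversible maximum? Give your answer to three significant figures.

COP_actual = Q̇_C/Ẇ = 432000/125000 = 3.456.
In absolute terms T_C = 276.65 K and T_H = 317.75 K, so ΔT = 41.10 K.
COP_Carnot = T_C/ΔT = 276.65/41.10 = 6.731.
η_II = COP_actual/COP_Carnot = 3.456/6.731 = 0.5134.

0.513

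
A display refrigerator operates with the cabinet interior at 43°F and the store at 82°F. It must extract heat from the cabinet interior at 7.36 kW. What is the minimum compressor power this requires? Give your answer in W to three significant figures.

In absolute terms T_C = 279.26 K and T_H = 300.93 K, so ΔT = 21.67 K.
COP_Carnot = T_C/ΔT = 279.26/21.67 = 12.89.
Ẇ_min = Q̇/COP_Carnot = 7.360/12.89 = 0.5710 kW = 571.0 W.

571 W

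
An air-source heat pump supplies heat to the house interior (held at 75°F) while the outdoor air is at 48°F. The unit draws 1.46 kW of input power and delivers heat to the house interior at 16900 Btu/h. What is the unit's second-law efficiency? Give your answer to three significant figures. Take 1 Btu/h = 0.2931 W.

0.171

Converting, Q̇_H = 16900 Btu/h = 4.953 kW, so COP_actual = Q̇_H/Ẇ = 4.953/1.460 = 3.393.
In absolute terms T_C = 282.04 K and T_H = 297.04 K, so ΔT = 15.00 K.
COP_Carnot = T_H/ΔT = 297.04/15.00 = 19.80.
η_II = COP_actual/COP_Carnot = 3.393/19.80 = 0.1713.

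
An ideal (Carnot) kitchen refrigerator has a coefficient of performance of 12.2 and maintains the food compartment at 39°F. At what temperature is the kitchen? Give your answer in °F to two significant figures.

COP_R = T_C/(T_H − T_C) gives T_H − T_C = T_C/COP.
With T_C = 277.04 K, T_H = 277.04 × (1 + 1/12.2) = 299.75 K.
Converting, 299.75 K = 79.87°F.

80 °F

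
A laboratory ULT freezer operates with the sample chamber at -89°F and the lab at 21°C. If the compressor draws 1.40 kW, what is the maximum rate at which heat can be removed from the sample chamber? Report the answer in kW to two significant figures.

3.3 kW

In absolute terms T_C = 205.93 K and T_H = 294.15 K, so ΔT = 88.22 K.
COP_Carnot = T_C/ΔT = 205.93/88.22 = 2.334.
Q̇_max = COP_Carnot × Ẇ = 2.334 × 1.400 kW = 3.268 kW.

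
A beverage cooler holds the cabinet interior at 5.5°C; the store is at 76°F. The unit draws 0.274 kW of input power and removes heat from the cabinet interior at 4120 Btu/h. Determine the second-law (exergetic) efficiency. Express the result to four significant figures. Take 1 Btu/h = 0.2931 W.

Converting, Q̇_C = 4120 Btu/h = 1.208 kW, so COP_actual = Q̇_C/Ẇ = 1.208/0.2740 = 4.407.
In absolute terms T_C = 278.65 K and T_H = 297.59 K, so ΔT = 18.94 K.
COP_Carnot = T_C/ΔT = 278.65/18.94 = 14.71.
η_II = COP_actual/COP_Carnot = 4.407/14.71 = 0.2996.

0.2996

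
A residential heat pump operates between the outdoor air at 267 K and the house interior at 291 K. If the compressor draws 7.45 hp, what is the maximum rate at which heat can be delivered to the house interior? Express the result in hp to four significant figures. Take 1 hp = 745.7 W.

90.33 hp

The reservoir spacing is ΔT = 291 − 267 = 24.00 K.
COP_Carnot = T_H/ΔT = 291.00/24.00 = 12.13.
Q̇_max = COP_Carnot × Ẇ = 12.13 × 7.450 hp = 90.33 hp.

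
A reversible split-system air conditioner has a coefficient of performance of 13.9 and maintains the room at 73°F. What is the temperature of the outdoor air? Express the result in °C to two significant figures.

44 °C

COP_R = T_C/(T_H − T_C) gives T_H − T_C = T_C/COP.
With T_C = 295.93 K, T_H = 295.93 × (1 + 1/13.9) = 317.22 K.
Converting, 317.22 K = 44.07°C.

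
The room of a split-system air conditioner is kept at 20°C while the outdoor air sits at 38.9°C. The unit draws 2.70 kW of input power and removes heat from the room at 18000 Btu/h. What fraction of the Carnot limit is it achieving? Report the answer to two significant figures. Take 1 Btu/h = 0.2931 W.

Converting, Q̇_C = 18000 Btu/h = 5.276 kW, so COP_actual = Q̇_C/Ẇ = 5.276/2.700 = 1.954.
In absolute terms T_C = 293.15 K and T_H = 312.05 K, so ΔT = 18.90 K.
COP_Carnot = T_C/ΔT = 293.15/18.90 = 15.51.
η_II = COP_actual/COP_Carnot = 1.954/15.51 = 0.1260.

0.13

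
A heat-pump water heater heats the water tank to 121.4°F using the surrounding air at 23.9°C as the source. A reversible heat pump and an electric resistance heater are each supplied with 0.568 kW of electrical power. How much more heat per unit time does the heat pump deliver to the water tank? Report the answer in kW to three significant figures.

6.55 kW

In absolute terms T_C = 297.05 K and T_H = 322.82 K, so ΔT = 25.77 K.
COP_Carnot = T_H/ΔT = 322.82/25.77 = 12.53.
The heat pump delivers Q̇_H = COP × Ẇ = 7.116 kW; the resistance heater delivers Ẇ = 0.5680 kW.
Extra = (COP − 1)·Ẇ = 6.548 kW.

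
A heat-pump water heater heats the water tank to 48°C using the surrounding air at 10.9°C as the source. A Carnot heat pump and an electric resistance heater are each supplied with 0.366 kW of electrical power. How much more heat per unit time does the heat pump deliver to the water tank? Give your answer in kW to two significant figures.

2.8 kW

In absolute terms T_C = 284.05 K and T_H = 321.15 K, so ΔT = 37.10 K.
COP_Carnot = T_H/ΔT = 321.15/37.10 = 8.656.
The heat pump delivers Q̇_H = COP × Ẇ = 3.168 kW; the resistance heater delivers Ẇ = 0.3660 kW.
Extra = (COP − 1)·Ẇ = 2.802 kW.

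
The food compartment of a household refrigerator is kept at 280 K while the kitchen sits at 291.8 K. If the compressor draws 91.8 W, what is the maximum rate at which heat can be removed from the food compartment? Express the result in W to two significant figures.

2200 W

The reservoir spacing is ΔT = 291.8 − 280 = 11.80 K.
COP_Carnot = T_C/ΔT = 280.00/11.80 = 23.73.
Q̇_max = COP_Carnot × Ẇ = 23.73 × 91.80 W = 2178 W.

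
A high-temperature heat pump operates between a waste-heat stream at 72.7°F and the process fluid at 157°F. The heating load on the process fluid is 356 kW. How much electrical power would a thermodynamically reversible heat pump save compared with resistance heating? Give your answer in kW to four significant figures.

In absolute terms T_C = 295.76 K and T_H = 342.59 K, so ΔT = 46.83 K.
COP_Carnot = T_H/ΔT = 342.59/46.83 = 7.315.
Resistance heating needs Ẇ_res = Q̇_H = 356.0 kW; the reversible heat pump needs only Ẇ_hp = Q̇_H/COP = 48.67 kW.
Saving = 356.0 − 48.67 = 307.3 kW.

307.3 kW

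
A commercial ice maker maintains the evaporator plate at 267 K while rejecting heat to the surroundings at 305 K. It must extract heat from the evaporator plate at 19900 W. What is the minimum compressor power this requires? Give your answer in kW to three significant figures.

The reservoir spacing is ΔT = 305 − 267 = 38.00 K.
COP_Carnot = T_C/ΔT = 267.00/38.00 = 7.026.
Ẇ_min = Q̇/COP_Carnot = 19900/7.026 = 2832 W = 2.832 kW.

2.83 kW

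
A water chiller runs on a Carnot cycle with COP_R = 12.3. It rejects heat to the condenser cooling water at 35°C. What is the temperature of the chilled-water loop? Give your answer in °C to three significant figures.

11.8 °C

For a Carnot refrigerator COP_R = T_C/(T_H − T_C), so T_C = COP·T_H/(1 + COP).
With T_H = 308.15 K, T_C = 12.3 × 308.15/13.30 = 284.98 K.
Converting, 284.98 K = 11.83°C.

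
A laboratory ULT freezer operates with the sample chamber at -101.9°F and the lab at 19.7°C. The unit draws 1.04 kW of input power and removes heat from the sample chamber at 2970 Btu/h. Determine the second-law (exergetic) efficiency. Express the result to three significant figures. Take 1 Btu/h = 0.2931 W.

Converting, Q̇_C = 2970 Btu/h = 0.8705 kW, so COP_actual = Q̇_C/Ẇ = 0.8705/1.040 = 0.8370.
In absolute terms T_C = 198.76 K and T_H = 292.85 K, so ΔT = 94.09 K.
COP_Carnot = T_C/ΔT = 198.76/94.09 = 2.112.
η_II = COP_actual/COP_Carnot = 0.8370/2.112 = 0.3962.

0.396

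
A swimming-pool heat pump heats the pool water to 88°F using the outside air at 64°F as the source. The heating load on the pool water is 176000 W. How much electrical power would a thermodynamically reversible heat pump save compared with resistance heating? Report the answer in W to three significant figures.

168000 W

In absolute terms T_C = 290.93 K and T_H = 304.26 K, so ΔT = 13.33 K.
COP_Carnot = T_H/ΔT = 304.26/13.33 = 22.82.
Resistance heating needs Ẇ_res = Q̇_H = 176000 W; the reversible heat pump needs only Ẇ_hp = Q̇_H/COP = 7713 W.
Saving = 176000 − 7713 = 168300 W.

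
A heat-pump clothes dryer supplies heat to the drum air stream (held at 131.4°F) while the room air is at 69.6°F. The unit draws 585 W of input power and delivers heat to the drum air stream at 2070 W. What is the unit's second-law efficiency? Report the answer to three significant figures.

COP_actual = Q̇_H/Ẇ = 2070/585.0 = 3.538.
In absolute terms T_C = 294.04 K and T_H = 328.37 K, so ΔT = 34.33 K.
COP_Carnot = T_H/ΔT = 328.37/34.33 = 9.564.
η_II = COP_actual/COP_Carnot = 3.538/9.564 = 0.3700.

0.370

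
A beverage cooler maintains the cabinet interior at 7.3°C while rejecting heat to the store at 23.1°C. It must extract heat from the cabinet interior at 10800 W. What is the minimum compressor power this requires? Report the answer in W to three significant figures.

In absolute terms T_C = 280.45 K and T_H = 296.25 K, so ΔT = 15.80 K.
COP_Carnot = T_C/ΔT = 280.45/15.80 = 17.75.
Ẇ_min = Q̇/COP_Carnot = 10800/17.75 = 608.5 W.

608 W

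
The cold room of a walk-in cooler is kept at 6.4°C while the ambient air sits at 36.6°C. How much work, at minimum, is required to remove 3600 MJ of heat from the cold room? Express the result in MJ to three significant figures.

389 MJ

In absolute terms T_C = 279.55 K and T_H = 309.75 K, so ΔT = 30.20 K.
The reversible limit is COP_R = T_C/ΔT = 9.257, so W_min = Q_C/COP = Q_C·ΔT/T_C.
W_min = 3600 × 30.20/279.55 = 388.9 MJ.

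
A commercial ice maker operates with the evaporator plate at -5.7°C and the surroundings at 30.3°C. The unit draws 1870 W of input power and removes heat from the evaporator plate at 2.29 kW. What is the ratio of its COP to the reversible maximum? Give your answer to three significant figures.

0.165

Converting, Q̇_C = 2.290 kW = 2290 W, so COP_actual = Q̇_C/Ẇ = 2290/1870 = 1.225.
In absolute terms T_C = 267.45 K and T_H = 303.45 K, so ΔT = 36.00 K.
COP_Carnot = T_C/ΔT = 267.45/36.00 = 7.429.
η_II = COP_actual/COP_Carnot = 1.225/7.429 = 0.1648.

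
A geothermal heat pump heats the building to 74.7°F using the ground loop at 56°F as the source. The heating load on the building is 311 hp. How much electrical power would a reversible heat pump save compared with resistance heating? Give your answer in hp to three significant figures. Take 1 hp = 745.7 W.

In absolute terms T_C = 286.48 K and T_H = 296.87 K, so ΔT = 10.39 K.
COP_Carnot = T_H/ΔT = 296.87/10.39 = 28.58.
Resistance heating needs Ẇ_res = Q̇_H = 311.0 hp; the reversible heat pump needs only Ẇ_hp = Q̇_H/COP = 10.88 hp.
Saving = 311.0 − 10.88 = 300.1 hp.

300 hp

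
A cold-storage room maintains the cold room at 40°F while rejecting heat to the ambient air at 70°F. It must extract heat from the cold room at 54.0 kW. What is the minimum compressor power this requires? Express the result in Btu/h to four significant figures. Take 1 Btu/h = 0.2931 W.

11060 Btu/h

In absolute terms T_C = 277.59 K and T_H = 294.26 K, so ΔT = 16.67 K.
COP_Carnot = T_C/ΔT = 277.59/16.67 = 16.66.
Ẇ_min = Q̇/COP_Carnot = 54.00/16.66 = 3.242 kW = 11060 Btu/h.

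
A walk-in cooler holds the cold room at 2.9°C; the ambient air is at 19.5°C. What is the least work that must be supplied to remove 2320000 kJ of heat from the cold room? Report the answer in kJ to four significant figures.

139500 kJ

In absolute terms T_C = 276.05 K and T_H = 292.65 K, so ΔT = 16.60 K.
The reversible limit is COP_R = T_C/ΔT = 16.63, so W_min = Q_C/COP = Q_C·ΔT/T_C.
W_min = 2320000 × 16.60/276.05 = 139500 kJ.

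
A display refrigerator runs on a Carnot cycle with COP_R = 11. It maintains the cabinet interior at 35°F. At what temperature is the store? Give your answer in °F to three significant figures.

COP_R = T_C/(T_H − T_C) gives T_H − T_C = T_C/COP.
With T_C = 274.82 K, T_H = 274.82 × (1 + 1/11) = 299.80 K.
Converting, 299.80 K = 79.97°F.

80.0 °F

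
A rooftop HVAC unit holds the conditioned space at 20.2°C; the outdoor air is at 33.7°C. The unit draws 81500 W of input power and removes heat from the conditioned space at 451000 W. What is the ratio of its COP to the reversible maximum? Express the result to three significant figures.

COP_actual = Q̇_C/Ẇ = 451000/81500 = 5.534.
In absolute terms T_C = 293.35 K and T_H = 306.85 K, so ΔT = 13.50 K.
COP_Carnot = T_C/ΔT = 293.35/13.50 = 21.73.
η_II = COP_actual/COP_Carnot = 5.534/21.73 = 0.2547.

0.255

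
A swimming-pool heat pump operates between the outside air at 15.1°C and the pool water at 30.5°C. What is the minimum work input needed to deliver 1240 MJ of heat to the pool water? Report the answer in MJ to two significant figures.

In absolute terms T_C = 288.25 K and T_H = 303.65 K, so ΔT = 15.40 K.
The reversible limit is COP_HP = T_H/ΔT = 19.72, so W_min = Q_H/COP = Q_H·ΔT/T_H.
W_min = 1240 × 15.40/303.65 = 62.89 MJ.

63 MJ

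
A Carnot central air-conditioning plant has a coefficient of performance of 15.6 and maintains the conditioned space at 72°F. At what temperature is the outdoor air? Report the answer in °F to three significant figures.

COP_R = T_C/(T_H − T_C) gives T_H − T_C = T_C/COP.
With T_C = 295.37 K, T_H = 295.37 × (1 + 1/15.6) = 314.31 K.
Converting, 314.31 K = 106.08°F.

106 °F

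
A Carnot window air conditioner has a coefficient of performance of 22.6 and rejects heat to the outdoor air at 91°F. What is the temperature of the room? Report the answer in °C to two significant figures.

For a Carnot refrigerator COP_R = T_C/(T_H − T_C), so T_C = COP·T_H/(1 + COP).
With T_H = 305.93 K, T_C = 22.6 × 305.93/23.60 = 292.96 K.
Converting, 292.96 K = 19.81°C.

20 °C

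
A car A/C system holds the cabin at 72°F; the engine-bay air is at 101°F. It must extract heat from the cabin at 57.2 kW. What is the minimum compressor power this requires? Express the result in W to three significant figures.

3120 W

In absolute terms T_C = 295.37 K and T_H = 311.48 K, so ΔT = 16.11 K.
COP_Carnot = T_C/ΔT = 295.37/16.11 = 18.33.
Ẇ_min = Q̇/COP_Carnot = 57.20/18.33 = 3.120 kW = 3120 W.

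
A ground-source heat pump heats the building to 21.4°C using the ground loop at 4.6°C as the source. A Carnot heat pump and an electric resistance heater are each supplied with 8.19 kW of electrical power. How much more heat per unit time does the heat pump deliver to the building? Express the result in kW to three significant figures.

135 kW

In absolute terms T_C = 277.75 K and T_H = 294.55 K, so ΔT = 16.80 K.
COP_Carnot = T_H/ΔT = 294.55/16.80 = 17.53.
The heat pump delivers Q̇_H = COP × Ẇ = 143.6 kW; the resistance heater delivers Ẇ = 8.190 kW.
Extra = (COP − 1)·Ẇ = 135.4 kW.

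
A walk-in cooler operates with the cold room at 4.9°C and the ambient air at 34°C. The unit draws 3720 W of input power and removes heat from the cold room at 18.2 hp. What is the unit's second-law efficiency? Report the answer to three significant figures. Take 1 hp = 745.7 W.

0.382

Converting, Q̇_C = 18.20 hp = 13570 W, so COP_actual = Q̇_C/Ẇ = 13570/3720 = 3.648.
In absolute terms T_C = 278.05 K and T_H = 307.15 K, so ΔT = 29.10 K.
COP_Carnot = T_C/ΔT = 278.05/29.10 = 9.555.
η_II = COP_actual/COP_Carnot = 3.648/9.555 = 0.3818.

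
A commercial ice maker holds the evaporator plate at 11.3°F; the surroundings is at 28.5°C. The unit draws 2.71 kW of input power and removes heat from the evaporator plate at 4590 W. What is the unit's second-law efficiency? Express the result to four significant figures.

Converting, Q̇_C = 4590 W = 4.590 kW, so COP_actual = Q̇_C/Ẇ = 4.590/2.710 = 1.694.
In absolute terms T_C = 261.65 K and T_H = 301.65 K, so ΔT = 40.00 K.
COP_Carnot = T_C/ΔT = 261.65/40.00 = 6.541.
η_II = COP_actual/COP_Carnot = 1.694/6.541 = 0.2589.

0.2589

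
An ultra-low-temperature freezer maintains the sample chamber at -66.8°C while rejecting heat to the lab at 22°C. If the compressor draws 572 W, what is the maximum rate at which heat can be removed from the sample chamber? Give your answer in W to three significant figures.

In absolute terms T_C = 206.35 K and T_H = 295.15 K, so ΔT = 88.80 K.
COP_Carnot = T_C/ΔT = 206.35/88.80 = 2.324.
Q̇_max = COP_Carnot × Ẇ = 2.324 × 572.0 W = 1329 W.

1330 W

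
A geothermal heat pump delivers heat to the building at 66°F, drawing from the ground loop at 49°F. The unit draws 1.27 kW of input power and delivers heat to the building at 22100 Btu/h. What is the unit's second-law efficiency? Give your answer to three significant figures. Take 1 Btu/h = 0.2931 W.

0.165

Converting, Q̇_H = 22100 Btu/h = 6.478 kW, so COP_actual = Q̇_H/Ẇ = 6.478/1.270 = 5.100.
In absolute terms T_C = 282.59 K and T_H = 292.04 K, so ΔT = 9.444 K.
COP_Carnot = T_H/ΔT = 292.04/9.444 = 30.92.
η_II = COP_actual/COP_Carnot = 5.100/30.92 = 0.1649.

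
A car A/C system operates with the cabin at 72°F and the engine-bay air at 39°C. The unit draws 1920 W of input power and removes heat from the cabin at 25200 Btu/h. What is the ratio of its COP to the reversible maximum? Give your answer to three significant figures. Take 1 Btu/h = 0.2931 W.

Converting, Q̇_C = 25200 Btu/h = 7386 W, so COP_actual = Q̇_C/Ẇ = 7386/1920 = 3.847.
In absolute terms T_C = 295.37 K and T_H = 312.15 K, so ΔT = 16.78 K.
COP_Carnot = T_C/ΔT = 295.37/16.78 = 17.60.
η_II = COP_actual/COP_Carnot = 3.847/17.60 = 0.2185.

0.219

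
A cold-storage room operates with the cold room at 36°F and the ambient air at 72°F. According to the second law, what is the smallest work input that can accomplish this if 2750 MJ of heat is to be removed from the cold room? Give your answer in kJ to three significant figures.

In absolute terms T_C = 275.37 K and T_H = 295.37 K, so ΔT = 20.00 K.
The reversible limit is COP_R = T_C/ΔT = 13.77, so W_min = Q_C/COP = Q_C·ΔT/T_C.
W_min = 2750 × 20.00/275.37 = 199.7 MJ = 199700 kJ.

200000 kJ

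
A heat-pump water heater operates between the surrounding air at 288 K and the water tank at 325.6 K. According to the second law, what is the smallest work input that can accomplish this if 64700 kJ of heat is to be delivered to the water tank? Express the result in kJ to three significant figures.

7470 kJ

The reservoir spacing is ΔT = 325.6 − 288 = 37.60 K.
The reversible limit is COP_HP = T_H/ΔT = 8.660, so W_min = Q_H/COP = Q_H·ΔT/T_H.
W_min = 64700 × 37.60/325.60 = 7471 kJ.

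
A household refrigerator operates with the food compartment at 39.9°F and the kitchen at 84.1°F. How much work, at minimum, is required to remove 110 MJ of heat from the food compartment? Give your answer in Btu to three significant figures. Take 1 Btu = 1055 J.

9220 Btu

In absolute terms T_C = 277.54 K and T_H = 302.09 K, so ΔT = 24.56 K.
The reversible limit is COP_R = T_C/ΔT = 11.30, so W_min = Q_C/COP = Q_C·ΔT/T_C.
W_min = 110.0 × 24.56/277.54 = 9.732 MJ = 9225 Btu.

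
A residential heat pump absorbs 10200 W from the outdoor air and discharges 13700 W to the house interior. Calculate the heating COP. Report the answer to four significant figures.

3.914

The first law gives Q̇_H = Q̇_C + Ẇ, so the three rates are Q̇_C = 10200, Q̇_H = 13700, Ẇ = 3500 W.
COP_HP = Q̇_H/Ẇ = 13700/3500 = 3.914.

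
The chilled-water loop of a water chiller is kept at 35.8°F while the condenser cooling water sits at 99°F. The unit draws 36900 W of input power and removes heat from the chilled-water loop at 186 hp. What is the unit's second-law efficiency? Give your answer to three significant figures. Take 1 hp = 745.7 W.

Converting, Q̇_C = 186.0 hp = 138700 W, so COP_actual = Q̇_C/Ẇ = 138700/36900 = 3.759.
In absolute terms T_C = 275.26 K and T_H = 310.37 K, so ΔT = 35.11 K.
COP_Carnot = T_C/ΔT = 275.26/35.11 = 7.840.
η_II = COP_actual/COP_Carnot = 3.759/7.840 = 0.4795.

0.479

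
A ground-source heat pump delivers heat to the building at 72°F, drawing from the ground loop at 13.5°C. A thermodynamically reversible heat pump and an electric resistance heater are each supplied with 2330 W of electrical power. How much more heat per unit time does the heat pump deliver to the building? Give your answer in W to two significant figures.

In absolute terms T_C = 286.65 K and T_H = 295.37 K, so ΔT = 8.722 K.
COP_Carnot = T_H/ΔT = 295.37/8.722 = 33.86.
The heat pump delivers Q̇_H = COP × Ẇ = 78900 W; the resistance heater delivers Ẇ = 2330 W.
Extra = (COP − 1)·Ẇ = 76570 W.

77000 W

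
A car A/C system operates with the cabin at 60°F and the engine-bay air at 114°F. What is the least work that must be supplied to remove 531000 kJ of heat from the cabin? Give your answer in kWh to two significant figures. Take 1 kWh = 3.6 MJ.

15 kWh

In absolute terms T_C = 288.71 K and T_H = 318.71 K, so ΔT = 30.00 K.
The reversible limit is COP_R = T_C/ΔT = 9.624, so W_min = Q_C/COP = Q_C·ΔT/T_C.
W_min = 531000 × 30.00/288.71 = 55180 kJ = 15.33 kWh.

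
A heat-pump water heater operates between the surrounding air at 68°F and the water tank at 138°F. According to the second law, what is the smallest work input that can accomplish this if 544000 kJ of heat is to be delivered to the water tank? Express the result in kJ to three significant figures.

63700 kJ

In absolute terms T_C = 293.15 K and T_H = 332.04 K, so ΔT = 38.89 K.
The reversible limit is COP_HP = T_H/ΔT = 8.538, so W_min = Q_H/COP = Q_H·ΔT/T_H.
W_min = 544000 × 38.89/332.04 = 63710 kJ.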